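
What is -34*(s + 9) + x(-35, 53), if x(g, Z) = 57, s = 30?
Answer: -1269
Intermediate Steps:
-34*(s + 9) + x(-35, 53) = -34*(30 + 9) + 57 = -34*39 + 57 = -1326 + 57 = -1269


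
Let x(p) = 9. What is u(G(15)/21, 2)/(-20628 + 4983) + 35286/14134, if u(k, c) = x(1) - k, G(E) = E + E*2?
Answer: 643944643/257980835 ≈ 2.4961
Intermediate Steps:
G(E) = 3*E (G(E) = E + 2*E = 3*E)
u(k, c) = 9 - k
u(G(15)/21, 2)/(-20628 + 4983) + 35286/14134 = (9 - 3*15/21)/(-20628 + 4983) + 35286/14134 = (9 - 45/21)/(-15645) + 35286*(1/14134) = (9 - 1*15/7)*(-1/15645) + 17643/7067 = (9 - 15/7)*(-1/15645) + 17643/7067 = (48/7)*(-1/15645) + 17643/7067 = -16/36505 + 17643/7067 = 643944643/257980835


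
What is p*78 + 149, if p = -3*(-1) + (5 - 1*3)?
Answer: 539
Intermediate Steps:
p = 5 (p = 3 + (5 - 3) = 3 + 2 = 5)
p*78 + 149 = 5*78 + 149 = 390 + 149 = 539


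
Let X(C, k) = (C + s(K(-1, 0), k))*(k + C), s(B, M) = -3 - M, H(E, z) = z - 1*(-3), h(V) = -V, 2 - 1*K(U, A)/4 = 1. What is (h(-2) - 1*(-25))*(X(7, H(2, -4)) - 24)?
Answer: 162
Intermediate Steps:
K(U, A) = 4 (K(U, A) = 8 - 4*1 = 8 - 4 = 4)
H(E, z) = 3 + z (H(E, z) = z + 3 = 3 + z)
X(C, k) = (C + k)*(-3 + C - k) (X(C, k) = (C + (-3 - k))*(k + C) = (-3 + C - k)*(C + k) = (C + k)*(-3 + C - k))
(h(-2) - 1*(-25))*(X(7, H(2, -4)) - 24) = (-1*(-2) - 1*(-25))*((7² - (3 - 4)² - 3*7 - 3*(3 - 4)) - 24) = (2 + 25)*((49 - 1*(-1)² - 21 - 3*(-1)) - 24) = 27*((49 - 1*1 - 21 + 3) - 24) = 27*((49 - 1 - 21 + 3) - 24) = 27*(30 - 24) = 27*6 = 162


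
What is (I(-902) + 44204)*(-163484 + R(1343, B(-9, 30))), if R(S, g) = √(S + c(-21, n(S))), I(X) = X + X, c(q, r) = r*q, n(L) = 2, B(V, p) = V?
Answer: -6931721600 + 42400*√1301 ≈ -6.9302e+9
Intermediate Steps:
c(q, r) = q*r
I(X) = 2*X
R(S, g) = √(-42 + S) (R(S, g) = √(S - 21*2) = √(S - 42) = √(-42 + S))
(I(-902) + 44204)*(-163484 + R(1343, B(-9, 30))) = (2*(-902) + 44204)*(-163484 + √(-42 + 1343)) = (-1804 + 44204)*(-163484 + √1301) = 42400*(-163484 + √1301) = -6931721600 + 42400*√1301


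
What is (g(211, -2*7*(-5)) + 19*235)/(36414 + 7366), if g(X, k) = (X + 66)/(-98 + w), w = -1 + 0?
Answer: 220879/2167110 ≈ 0.10192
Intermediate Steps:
w = -1
g(X, k) = -⅔ - X/99 (g(X, k) = (X + 66)/(-98 - 1) = (66 + X)/(-99) = (66 + X)*(-1/99) = -⅔ - X/99)
(g(211, -2*7*(-5)) + 19*235)/(36414 + 7366) = ((-⅔ - 1/99*211) + 19*235)/(36414 + 7366) = ((-⅔ - 211/99) + 4465)/43780 = (-277/99 + 4465)*(1/43780) = (441758/99)*(1/43780) = 220879/2167110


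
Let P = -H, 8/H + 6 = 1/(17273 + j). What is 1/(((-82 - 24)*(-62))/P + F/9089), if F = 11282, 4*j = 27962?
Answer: 441061903/2174526668274 ≈ 0.00020283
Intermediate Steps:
j = 13981/2 (j = (¼)*27962 = 13981/2 ≈ 6990.5)
H = -48527/36395 (H = 8/(-6 + 1/(17273 + 13981/2)) = 8/(-6 + 1/(48527/2)) = 8/(-6 + 2/48527) = 8/(-291160/48527) = 8*(-48527/291160) = -48527/36395 ≈ -1.3333)
P = 48527/36395 (P = -1*(-48527/36395) = 48527/36395 ≈ 1.3333)
1/(((-82 - 24)*(-62))/P + F/9089) = 1/(((-82 - 24)*(-62))/(48527/36395) + 11282/9089) = 1/(-106*(-62)*(36395/48527) + 11282*(1/9089)) = 1/(6572*(36395/48527) + 11282/9089) = 1/(239187940/48527 + 11282/9089) = 1/(2174526668274/441061903) = 441061903/2174526668274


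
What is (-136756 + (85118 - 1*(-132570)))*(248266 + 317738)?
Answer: 45807835728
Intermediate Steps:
(-136756 + (85118 - 1*(-132570)))*(248266 + 317738) = (-136756 + (85118 + 132570))*566004 = (-136756 + 217688)*566004 = 80932*566004 = 45807835728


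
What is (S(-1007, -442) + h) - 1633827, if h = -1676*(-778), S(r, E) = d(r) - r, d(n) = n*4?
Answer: -332920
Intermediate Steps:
d(n) = 4*n
S(r, E) = 3*r (S(r, E) = 4*r - r = 3*r)
h = 1303928
(S(-1007, -442) + h) - 1633827 = (3*(-1007) + 1303928) - 1633827 = (-3021 + 1303928) - 1633827 = 1300907 - 1633827 = -332920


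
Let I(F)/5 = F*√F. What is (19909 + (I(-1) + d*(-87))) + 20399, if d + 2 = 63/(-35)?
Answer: 203193/5 - 5*I ≈ 40639.0 - 5.0*I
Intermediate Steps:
I(F) = 5*F^(3/2) (I(F) = 5*(F*√F) = 5*F^(3/2))
d = -19/5 (d = -2 + 63/(-35) = -2 + 63*(-1/35) = -2 - 9/5 = -19/5 ≈ -3.8000)
(19909 + (I(-1) + d*(-87))) + 20399 = (19909 + (5*(-1)^(3/2) - 19/5*(-87))) + 20399 = (19909 + (5*(-I) + 1653/5)) + 20399 = (19909 + (-5*I + 1653/5)) + 20399 = (19909 + (1653/5 - 5*I)) + 20399 = (101198/5 - 5*I) + 20399 = 203193/5 - 5*I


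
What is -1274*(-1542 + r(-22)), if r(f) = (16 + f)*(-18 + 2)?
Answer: 1842204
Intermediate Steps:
r(f) = -256 - 16*f (r(f) = (16 + f)*(-16) = -256 - 16*f)
-1274*(-1542 + r(-22)) = -1274*(-1542 + (-256 - 16*(-22))) = -1274*(-1542 + (-256 + 352)) = -1274*(-1542 + 96) = -1274*(-1446) = 1842204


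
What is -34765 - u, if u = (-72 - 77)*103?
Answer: -19418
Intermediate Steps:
u = -15347 (u = -149*103 = -15347)
-34765 - u = -34765 - 1*(-15347) = -34765 + 15347 = -19418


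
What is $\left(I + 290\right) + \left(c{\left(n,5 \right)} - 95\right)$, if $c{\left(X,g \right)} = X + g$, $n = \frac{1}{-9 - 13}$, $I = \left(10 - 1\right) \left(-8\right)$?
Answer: $\frac{2815}{22} \approx 127.95$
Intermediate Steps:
$I = -72$ ($I = 9 \left(-8\right) = -72$)
$n = - \frac{1}{22}$ ($n = \frac{1}{-22} = - \frac{1}{22} \approx -0.045455$)
$\left(I + 290\right) + \left(c{\left(n,5 \right)} - 95\right) = \left(-72 + 290\right) + \left(\left(- \frac{1}{22} + 5\right) - 95\right) = 218 + \left(\frac{109}{22} - 95\right) = 218 - \frac{1981}{22} = \frac{2815}{22}$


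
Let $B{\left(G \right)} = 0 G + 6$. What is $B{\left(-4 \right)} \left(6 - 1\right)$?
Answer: $30$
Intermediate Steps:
$B{\left(G \right)} = 6$ ($B{\left(G \right)} = 0 + 6 = 6$)
$B{\left(-4 \right)} \left(6 - 1\right) = 6 \left(6 - 1\right) = 6 \cdot 5 = 30$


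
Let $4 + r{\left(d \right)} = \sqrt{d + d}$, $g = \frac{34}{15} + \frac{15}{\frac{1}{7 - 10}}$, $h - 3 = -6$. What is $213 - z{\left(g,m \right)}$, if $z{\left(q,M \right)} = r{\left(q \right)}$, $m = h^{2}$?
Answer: $217 - \frac{i \sqrt{19230}}{15} \approx 217.0 - 9.2448 i$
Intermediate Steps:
$h = -3$ ($h = 3 - 6 = -3$)
$m = 9$ ($m = \left(-3\right)^{2} = 9$)
$g = - \frac{641}{15}$ ($g = 34 \cdot \frac{1}{15} + \frac{15}{\frac{1}{-3}} = \frac{34}{15} + \frac{15}{- \frac{1}{3}} = \frac{34}{15} + 15 \left(-3\right) = \frac{34}{15} - 45 = - \frac{641}{15} \approx -42.733$)
$r{\left(d \right)} = -4 + \sqrt{2} \sqrt{d}$ ($r{\left(d \right)} = -4 + \sqrt{d + d} = -4 + \sqrt{2 d} = -4 + \sqrt{2} \sqrt{d}$)
$z{\left(q,M \right)} = -4 + \sqrt{2} \sqrt{q}$
$213 - z{\left(g,m \right)} = 213 - \left(-4 + \sqrt{2} \sqrt{- \frac{641}{15}}\right) = 213 - \left(-4 + \sqrt{2} \frac{i \sqrt{9615}}{15}\right) = 213 - \left(-4 + \frac{i \sqrt{19230}}{15}\right) = 213 + \left(4 - \frac{i \sqrt{19230}}{15}\right) = 217 - \frac{i \sqrt{19230}}{15}$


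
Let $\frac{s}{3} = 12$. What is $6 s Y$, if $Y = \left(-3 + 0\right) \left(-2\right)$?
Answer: $1296$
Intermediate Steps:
$s = 36$ ($s = 3 \cdot 12 = 36$)
$Y = 6$ ($Y = \left(-3\right) \left(-2\right) = 6$)
$6 s Y = 6 \cdot 36 \cdot 6 = 216 \cdot 6 = 1296$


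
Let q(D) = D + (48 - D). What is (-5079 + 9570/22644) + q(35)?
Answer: -18985399/3774 ≈ -5030.6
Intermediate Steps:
q(D) = 48
(-5079 + 9570/22644) + q(35) = (-5079 + 9570/22644) + 48 = (-5079 + 9570*(1/22644)) + 48 = (-5079 + 1595/3774) + 48 = -19166551/3774 + 48 = -18985399/3774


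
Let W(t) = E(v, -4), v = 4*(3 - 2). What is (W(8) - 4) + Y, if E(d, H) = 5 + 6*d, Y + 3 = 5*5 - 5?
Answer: 42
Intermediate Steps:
Y = 17 (Y = -3 + (5*5 - 5) = -3 + (25 - 5) = -3 + 20 = 17)
v = 4 (v = 4*1 = 4)
W(t) = 29 (W(t) = 5 + 6*4 = 5 + 24 = 29)
(W(8) - 4) + Y = (29 - 4) + 17 = 25 + 17 = 42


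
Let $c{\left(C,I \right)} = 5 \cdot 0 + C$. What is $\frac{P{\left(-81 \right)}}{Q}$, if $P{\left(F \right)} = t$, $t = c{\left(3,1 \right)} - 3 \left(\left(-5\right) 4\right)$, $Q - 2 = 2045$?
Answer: $\frac{63}{2047} \approx 0.030777$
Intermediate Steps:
$Q = 2047$ ($Q = 2 + 2045 = 2047$)
$c{\left(C,I \right)} = C$ ($c{\left(C,I \right)} = 0 + C = C$)
$t = 63$ ($t = 3 - 3 \left(\left(-5\right) 4\right) = 3 - -60 = 3 + 60 = 63$)
$P{\left(F \right)} = 63$
$\frac{P{\left(-81 \right)}}{Q} = \frac{63}{2047}$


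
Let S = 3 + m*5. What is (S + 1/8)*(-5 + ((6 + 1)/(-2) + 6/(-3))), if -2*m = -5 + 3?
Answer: -1365/16 ≈ -85.313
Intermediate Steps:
m = 1 (m = -(-5 + 3)/2 = -½*(-2) = 1)
S = 8 (S = 3 + 1*5 = 3 + 5 = 8)
(S + 1/8)*(-5 + ((6 + 1)/(-2) + 6/(-3))) = (8 + 1/8)*(-5 + ((6 + 1)/(-2) + 6/(-3))) = (8 + ⅛)*(-5 + (7*(-½) + 6*(-⅓))) = 65*(-5 + (-7/2 - 2))/8 = 65*(-5 - 11/2)/8 = (65/8)*(-21/2) = -1365/16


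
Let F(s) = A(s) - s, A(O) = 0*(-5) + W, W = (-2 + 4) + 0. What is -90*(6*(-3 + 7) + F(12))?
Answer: -1260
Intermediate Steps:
W = 2 (W = 2 + 0 = 2)
A(O) = 2 (A(O) = 0*(-5) + 2 = 0 + 2 = 2)
F(s) = 2 - s
-90*(6*(-3 + 7) + F(12)) = -90*(6*(-3 + 7) + (2 - 1*12)) = -90*(6*4 + (2 - 12)) = -90*(24 - 10) = -90*14 = -1260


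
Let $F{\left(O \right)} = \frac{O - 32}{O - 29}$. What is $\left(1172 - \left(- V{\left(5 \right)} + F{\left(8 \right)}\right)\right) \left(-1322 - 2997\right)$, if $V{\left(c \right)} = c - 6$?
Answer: $-5052613$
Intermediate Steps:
$V{\left(c \right)} = -6 + c$
$F{\left(O \right)} = \frac{-32 + O}{-29 + O}$
$\left(1172 - \left(- V{\left(5 \right)} + F{\left(8 \right)}\right)\right) \left(-1322 - 2997\right) = \left(1172 + \left(\left(-6 + 5\right) - \frac{-32 + 8}{-29 + 8}\right)\right) \left(-1322 - 2997\right) = \left(1172 - \left(1 + \frac{1}{-21} \left(-24\right)\right)\right) \left(-4319\right) = \left(1172 - \left(1 - - \frac{8}{7}\right)\right) \left(-4319\right) = \left(1172 - \frac{15}{7}\right) \left(-4319\right) = \frac{8189}{7} \left(-4319\right) = -5052613$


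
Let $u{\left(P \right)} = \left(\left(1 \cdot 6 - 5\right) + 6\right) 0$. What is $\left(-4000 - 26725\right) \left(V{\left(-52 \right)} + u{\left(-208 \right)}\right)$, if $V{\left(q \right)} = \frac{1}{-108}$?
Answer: $\frac{30725}{108} \approx 284.49$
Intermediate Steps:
$V{\left(q \right)} = - \frac{1}{108}$
$u{\left(P \right)} = 0$ ($u{\left(P \right)} = \left(\left(6 - 5\right) + 6\right) 0 = \left(1 + 6\right) 0 = 7 \cdot 0 = 0$)
$\left(-4000 - 26725\right) \left(V{\left(-52 \right)} + u{\left(-208 \right)}\right) = \left(-4000 - 26725\right) \left(- \frac{1}{108} + 0\right) = \left(-30725\right) \left(- \frac{1}{108}\right) = \frac{30725}{108}$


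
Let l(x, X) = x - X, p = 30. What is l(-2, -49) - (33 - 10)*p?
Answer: -643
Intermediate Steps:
l(-2, -49) - (33 - 10)*p = (-2 - 1*(-49)) - (33 - 10)*30 = (-2 + 49) - 23*30 = 47 - 1*690 = 47 - 690 = -643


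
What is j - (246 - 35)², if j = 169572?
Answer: 125051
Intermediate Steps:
j - (246 - 35)² = 169572 - (246 - 35)² = 169572 - 1*211² = 169572 - 1*44521 = 169572 - 44521 = 125051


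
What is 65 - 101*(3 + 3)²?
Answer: -3571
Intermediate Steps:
65 - 101*(3 + 3)² = 65 - 101*6² = 65 - 101*36 = 65 - 3636 = -3571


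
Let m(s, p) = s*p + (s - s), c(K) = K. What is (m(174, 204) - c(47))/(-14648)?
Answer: -35449/14648 ≈ -2.4201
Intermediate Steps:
m(s, p) = p*s (m(s, p) = p*s + 0 = p*s)
(m(174, 204) - c(47))/(-14648) = (204*174 - 1*47)/(-14648) = (35496 - 47)*(-1/14648) = 35449*(-1/14648) = -35449/14648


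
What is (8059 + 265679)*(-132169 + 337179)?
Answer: 56119027380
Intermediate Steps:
(8059 + 265679)*(-132169 + 337179) = 273738*205010 = 56119027380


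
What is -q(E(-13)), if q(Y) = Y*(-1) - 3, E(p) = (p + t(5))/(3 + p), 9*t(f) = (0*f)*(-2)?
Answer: 43/10 ≈ 4.3000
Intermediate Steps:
t(f) = 0 (t(f) = ((0*f)*(-2))/9 = (0*(-2))/9 = (⅑)*0 = 0)
E(p) = p/(3 + p) (E(p) = (p + 0)/(3 + p) = p/(3 + p))
q(Y) = -3 - Y (q(Y) = -Y - 3 = -3 - Y)
-q(E(-13)) = -(-3 - (-13)/(3 - 13)) = -(-3 - (-13)/(-10)) = -(-3 - (-13)*(-1)/10) = -(-3 - 1*13/10) = -(-3 - 13/10) = -1*(-43/10) = 43/10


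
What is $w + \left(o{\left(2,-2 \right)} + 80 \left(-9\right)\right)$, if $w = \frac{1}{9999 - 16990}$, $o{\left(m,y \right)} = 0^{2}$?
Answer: $- \frac{5033521}{6991} \approx -720.0$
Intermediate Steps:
$o{\left(m,y \right)} = 0$
$w = - \frac{1}{6991}$ ($w = \frac{1}{-6991} = - \frac{1}{6991} \approx -0.00014304$)
$w + \left(o{\left(2,-2 \right)} + 80 \left(-9\right)\right) = - \frac{1}{6991} + \left(0 + 80 \left(-9\right)\right) = - \frac{1}{6991} + \left(0 - 720\right) = - \frac{1}{6991} - 720 = - \frac{5033521}{6991}$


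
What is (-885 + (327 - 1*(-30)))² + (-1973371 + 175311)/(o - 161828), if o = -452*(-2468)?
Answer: 66469183253/238427 ≈ 2.7878e+5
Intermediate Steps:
o = 1115536
(-885 + (327 - 1*(-30)))² + (-1973371 + 175311)/(o - 161828) = (-885 + (327 - 1*(-30)))² + (-1973371 + 175311)/(1115536 - 161828) = (-885 + (327 + 30))² - 1798060/953708 = (-885 + 357)² - 1798060*1/953708 = (-528)² - 449515/238427 = 278784 - 449515/238427 = 66469183253/238427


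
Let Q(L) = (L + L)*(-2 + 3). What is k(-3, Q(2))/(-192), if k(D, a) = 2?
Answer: -1/96 ≈ -0.010417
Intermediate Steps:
Q(L) = 2*L (Q(L) = (2*L)*1 = 2*L)
k(-3, Q(2))/(-192) = 2/(-192) = 2*(-1/192) = -1/96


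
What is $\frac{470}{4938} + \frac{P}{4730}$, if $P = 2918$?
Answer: $\frac{4158046}{5839185} \approx 0.71209$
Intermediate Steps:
$\frac{470}{4938} + \frac{P}{4730} = \frac{470}{4938} + \frac{2918}{4730} = 470 \cdot \frac{1}{4938} + 2918 \cdot \frac{1}{4730} = \frac{235}{2469} + \frac{1459}{2365} = \frac{4158046}{5839185}$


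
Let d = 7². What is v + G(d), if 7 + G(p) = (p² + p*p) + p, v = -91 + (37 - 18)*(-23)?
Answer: 4316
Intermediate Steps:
d = 49
v = -528 (v = -91 + 19*(-23) = -91 - 437 = -528)
G(p) = -7 + p + 2*p² (G(p) = -7 + ((p² + p*p) + p) = -7 + ((p² + p²) + p) = -7 + (2*p² + p) = -7 + (p + 2*p²) = -7 + p + 2*p²)
v + G(d) = -528 + (-7 + 49 + 2*49²) = -528 + (-7 + 49 + 2*2401) = -528 + (-7 + 49 + 4802) = -528 + 4844 = 4316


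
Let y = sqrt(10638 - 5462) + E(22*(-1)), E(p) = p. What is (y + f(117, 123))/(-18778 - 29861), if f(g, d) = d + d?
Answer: -224/48639 - 2*sqrt(1294)/48639 ≈ -0.0060845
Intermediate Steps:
f(g, d) = 2*d
y = -22 + 2*sqrt(1294) (y = sqrt(10638 - 5462) + 22*(-1) = sqrt(5176) - 22 = 2*sqrt(1294) - 22 = -22 + 2*sqrt(1294) ≈ 49.944)
(y + f(117, 123))/(-18778 - 29861) = ((-22 + 2*sqrt(1294)) + 2*123)/(-18778 - 29861) = ((-22 + 2*sqrt(1294)) + 246)/(-48639) = (224 + 2*sqrt(1294))*(-1/48639) = -224/48639 - 2*sqrt(1294)/48639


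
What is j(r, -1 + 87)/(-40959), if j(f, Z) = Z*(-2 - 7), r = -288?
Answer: 86/4551 ≈ 0.018897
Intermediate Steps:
j(f, Z) = -9*Z (j(f, Z) = Z*(-9) = -9*Z)
j(r, -1 + 87)/(-40959) = -9*(-1 + 87)/(-40959) = -9*86*(-1/40959) = -774*(-1/40959) = 86/4551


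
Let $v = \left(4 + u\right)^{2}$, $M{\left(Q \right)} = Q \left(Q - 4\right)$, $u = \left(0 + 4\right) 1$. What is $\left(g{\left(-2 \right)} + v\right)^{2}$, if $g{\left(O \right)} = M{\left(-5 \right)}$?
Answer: $11881$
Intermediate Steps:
$u = 4$ ($u = 4 \cdot 1 = 4$)
$M{\left(Q \right)} = Q \left(-4 + Q\right)$
$v = 64$ ($v = \left(4 + 4\right)^{2} = 8^{2} = 64$)
$g{\left(O \right)} = 45$ ($g{\left(O \right)} = - 5 \left(-4 - 5\right) = \left(-5\right) \left(-9\right) = 45$)
$\left(g{\left(-2 \right)} + v\right)^{2} = \left(45 + 64\right)^{2} = 109^{2} = 11881$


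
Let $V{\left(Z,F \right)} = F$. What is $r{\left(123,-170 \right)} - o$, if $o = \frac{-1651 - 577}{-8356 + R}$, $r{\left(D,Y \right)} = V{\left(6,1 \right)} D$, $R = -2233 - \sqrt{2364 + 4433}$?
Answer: $\frac{3441795740}{28030031} + \frac{557 \sqrt{6797}}{28030031} \approx 122.79$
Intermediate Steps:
$R = -2233 - \sqrt{6797} \approx -2315.4$
$r{\left(D,Y \right)} = D$ ($r{\left(D,Y \right)} = 1 D = D$)
$o = - \frac{2228}{-10589 - \sqrt{6797}}$ ($o = \frac{-1651 - 577}{-8356 - \left(2233 + \sqrt{6797}\right)} = - \frac{2228}{-10589 - \sqrt{6797}} \approx 0.20878$)
$r{\left(123,-170 \right)} - o = 123 - \left(\frac{5898073}{28030031} - \frac{557 \sqrt{6797}}{28030031}\right) = \frac{3441795740}{28030031} + \frac{557 \sqrt{6797}}{28030031}$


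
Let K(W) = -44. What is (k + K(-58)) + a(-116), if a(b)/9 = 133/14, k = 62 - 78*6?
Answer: -729/2 ≈ -364.50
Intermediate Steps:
k = -406 (k = 62 - 468 = -406)
a(b) = 171/2 (a(b) = 9*(133/14) = 9*(133*(1/14)) = 9*(19/2) = 171/2)
(k + K(-58)) + a(-116) = (-406 - 44) + 171/2 = -450 + 171/2 = -729/2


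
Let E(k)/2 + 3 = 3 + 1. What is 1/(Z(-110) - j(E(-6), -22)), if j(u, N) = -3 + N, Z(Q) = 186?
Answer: 1/211 ≈ 0.0047393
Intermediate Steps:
E(k) = 2 (E(k) = -6 + 2*(3 + 1) = -6 + 2*4 = -6 + 8 = 2)
1/(Z(-110) - j(E(-6), -22)) = 1/(186 - (-3 - 22)) = 1/(186 - 1*(-25)) = 1/(186 + 25) = 1/211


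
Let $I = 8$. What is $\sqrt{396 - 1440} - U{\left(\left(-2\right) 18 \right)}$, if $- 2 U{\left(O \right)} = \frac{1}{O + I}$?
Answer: $- \frac{1}{56} + 6 i \sqrt{29} \approx -0.017857 + 32.311 i$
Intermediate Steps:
$U{\left(O \right)} = - \frac{1}{2 \left(8 + O\right)}$ ($U{\left(O \right)} = - \frac{1}{2 \left(O + 8\right)} = - \frac{1}{2 \left(8 + O\right)}$)
$\sqrt{396 - 1440} - U{\left(\left(-2\right) 18 \right)} = \sqrt{396 - 1440} - - \frac{1}{16 + 2 \left(\left(-2\right) 18\right)} = \sqrt{-1044} - - \frac{1}{16 + 2 \left(-36\right)} = 6 i \sqrt{29} - - \frac{1}{16 - 72} = 6 i \sqrt{29} - - \frac{1}{-56} = 6 i \sqrt{29} - \left(-1\right) \left(- \frac{1}{56}\right) = 6 i \sqrt{29} - \frac{1}{56} = - \frac{1}{56} + 6 i \sqrt{29}$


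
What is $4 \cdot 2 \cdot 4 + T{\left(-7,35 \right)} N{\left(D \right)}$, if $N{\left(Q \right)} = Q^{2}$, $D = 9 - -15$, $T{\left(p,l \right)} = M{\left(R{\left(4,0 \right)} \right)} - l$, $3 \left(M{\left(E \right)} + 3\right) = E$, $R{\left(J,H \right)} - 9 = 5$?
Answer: $-19168$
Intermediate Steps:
$R{\left(J,H \right)} = 14$ ($R{\left(J,H \right)} = 9 + 5 = 14$)
$M{\left(E \right)} = -3 + \frac{E}{3}$
$T{\left(p,l \right)} = \frac{5}{3} - l$ ($T{\left(p,l \right)} = \left(-3 + \frac{1}{3} \cdot 14\right) - l = \left(-3 + \frac{14}{3}\right) - l = \frac{5}{3} - l$)
$D = 24$ ($D = 9 + 15 = 24$)
$4 \cdot 2 \cdot 4 + T{\left(-7,35 \right)} N{\left(D \right)} = 4 \cdot 2 \cdot 4 + \left(\frac{5}{3} - 35\right) 24^{2} = 8 \cdot 4 + \left(\frac{5}{3} - 35\right) 576 = 32 - 19200 = -19168$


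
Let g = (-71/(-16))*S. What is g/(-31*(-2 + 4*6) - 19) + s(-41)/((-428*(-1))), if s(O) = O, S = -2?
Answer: -49885/600056 ≈ -0.083134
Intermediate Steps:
g = -71/8 (g = -71/(-16)*(-2) = -71*(-1/16)*(-2) = (71/16)*(-2) = -71/8 ≈ -8.8750)
g/(-31*(-2 + 4*6) - 19) + s(-41)/((-428*(-1))) = -71/(8*(-31*(-2 + 4*6) - 19)) - 41/((-428*(-1))) = -71/(8*(-31*(-2 + 24) - 19)) - 41/428 = -71/(8*(-31*22 - 19)) - 41*1/428 = -71/(8*(-682 - 19)) - 41/428 = -71/8/(-701) - 41/428 = -71/8*(-1/701) - 41/428 = 71/5608 - 41/428 = -49885/600056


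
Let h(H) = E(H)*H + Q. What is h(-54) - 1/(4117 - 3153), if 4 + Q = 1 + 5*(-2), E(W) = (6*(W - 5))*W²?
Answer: 53735522251/964 ≈ 5.5742e+7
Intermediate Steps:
E(W) = W²*(-30 + 6*W) (E(W) = (6*(-5 + W))*W² = (-30 + 6*W)*W² = W²*(-30 + 6*W))
Q = -13 (Q = -4 + (1 + 5*(-2)) = -4 + (1 - 10) = -4 - 9 = -13)
h(H) = -13 + 6*H³*(-5 + H) (h(H) = (6*H²*(-5 + H))*H - 13 = 6*H³*(-5 + H) - 13 = -13 + 6*H³*(-5 + H))
h(-54) - 1/(4117 - 3153) = (-13 + 6*(-54)³*(-5 - 54)) - 1/(4117 - 3153) = (-13 + 6*(-157464)*(-59)) - 1/964 = (-13 + 55742256) - 1*1/964 = 55742243 - 1/964 = 53735522251/964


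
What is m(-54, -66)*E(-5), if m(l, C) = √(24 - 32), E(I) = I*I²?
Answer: -250*I*√2 ≈ -353.55*I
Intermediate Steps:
E(I) = I³
m(l, C) = 2*I*√2 (m(l, C) = √(-8) = 2*I*√2)
m(-54, -66)*E(-5) = (2*I*√2)*(-5)³ = (2*I*√2)*(-125) = -250*I*√2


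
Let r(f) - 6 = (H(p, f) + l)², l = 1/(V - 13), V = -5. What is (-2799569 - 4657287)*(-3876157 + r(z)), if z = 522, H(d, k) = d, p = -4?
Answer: 2341205952745330/81 ≈ 2.8904e+13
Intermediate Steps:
l = -1/18 (l = 1/(-5 - 13) = 1/(-18) = -1/18 ≈ -0.055556)
r(f) = 7273/324 (r(f) = 6 + (-4 - 1/18)² = 6 + (-73/18)² = 6 + 5329/324 = 7273/324)
(-2799569 - 4657287)*(-3876157 + r(z)) = (-2799569 - 4657287)*(-3876157 + 7273/324) = -7456856*(-1255867595/324) = 2341205952745330/81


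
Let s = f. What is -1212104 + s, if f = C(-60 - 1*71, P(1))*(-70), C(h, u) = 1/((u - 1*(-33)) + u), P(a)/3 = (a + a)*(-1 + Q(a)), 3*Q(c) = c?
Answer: -6060534/5 ≈ -1.2121e+6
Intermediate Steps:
Q(c) = c/3
P(a) = 6*a*(-1 + a/3) (P(a) = 3*((a + a)*(-1 + a/3)) = 3*((2*a)*(-1 + a/3)) = 3*(2*a*(-1 + a/3)) = 6*a*(-1 + a/3))
C(h, u) = 1/(33 + 2*u) (C(h, u) = 1/((u + 33) + u) = 1/((33 + u) + u) = 1/(33 + 2*u))
f = -14/5 (f = -70/(33 + 2*(2*1*(-3 + 1))) = -70/(33 + 2*(2*1*(-2))) = -70/(33 + 2*(-4)) = -70/(33 - 8) = -70/25 = (1/25)*(-70) = -14/5 ≈ -2.8000)
s = -14/5 ≈ -2.8000
-1212104 + s = -1212104 - 14/5 = -6060534/5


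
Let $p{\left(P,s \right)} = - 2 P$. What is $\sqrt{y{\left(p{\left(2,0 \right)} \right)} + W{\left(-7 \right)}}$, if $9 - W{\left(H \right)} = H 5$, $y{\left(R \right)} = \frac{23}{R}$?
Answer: $\frac{3 \sqrt{17}}{2} \approx 6.1847$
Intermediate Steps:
$W{\left(H \right)} = 9 - 5 H$ ($W{\left(H \right)} = 9 - H 5 = 9 - 5 H$)
$\sqrt{y{\left(p{\left(2,0 \right)} \right)} + W{\left(-7 \right)}} = \sqrt{\frac{23}{\left(-2\right) 2} + \left(9 - -35\right)} = \sqrt{\frac{23}{-4} + \left(9 + 35\right)} = \sqrt{23 \left(- \frac{1}{4}\right) + 44} = \sqrt{- \frac{23}{4} + 44} = \sqrt{\frac{153}{4}} = \frac{3 \sqrt{17}}{2}$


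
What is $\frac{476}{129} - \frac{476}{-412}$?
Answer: $\frac{64379}{13287} \approx 4.8453$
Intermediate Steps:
$\frac{476}{129} - \frac{476}{-412} = 476 \cdot \frac{1}{129} - - \frac{119}{103} = \frac{476}{129} + \frac{119}{103} = \frac{64379}{13287}$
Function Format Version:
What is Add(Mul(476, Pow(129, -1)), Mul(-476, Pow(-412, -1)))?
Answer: Rational(64379, 13287) ≈ 4.8453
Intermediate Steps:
Add(Mul(476, Pow(129, -1)), Mul(-476, Pow(-412, -1))) = Add(Mul(476, Rational(1, 129)), Mul(-476, Rational(-1, 412))) = Add(Rational(476, 129), Rational(119, 103)) = Rational(64379, 13287)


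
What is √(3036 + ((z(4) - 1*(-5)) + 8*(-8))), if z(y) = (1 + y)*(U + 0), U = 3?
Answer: 4*√187 ≈ 54.699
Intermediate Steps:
z(y) = 3 + 3*y (z(y) = (1 + y)*(3 + 0) = (1 + y)*3 = 3 + 3*y)
√(3036 + ((z(4) - 1*(-5)) + 8*(-8))) = √(3036 + (((3 + 3*4) - 1*(-5)) + 8*(-8))) = √(3036 + (((3 + 12) + 5) - 64)) = √(3036 + ((15 + 5) - 64)) = √(3036 + (20 - 64)) = √(3036 - 44) = √2992 = 4*√187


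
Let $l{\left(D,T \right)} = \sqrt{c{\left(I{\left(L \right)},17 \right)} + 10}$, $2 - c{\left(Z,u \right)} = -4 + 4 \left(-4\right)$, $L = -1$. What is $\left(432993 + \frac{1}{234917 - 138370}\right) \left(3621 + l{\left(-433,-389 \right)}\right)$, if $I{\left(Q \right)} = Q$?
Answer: $\frac{151372918297812}{96547} + \frac{167216700688 \sqrt{2}}{96547} \approx 1.5703 \cdot 10^{9}$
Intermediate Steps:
$c{\left(Z,u \right)} = 22$ ($c{\left(Z,u \right)} = 2 - \left(-4 + 4 \left(-4\right)\right) = 2 - \left(-4 - 16\right) = 2 - -20 = 2 + 20 = 22$)
$l{\left(D,T \right)} = 4 \sqrt{2}$ ($l{\left(D,T \right)} = \sqrt{22 + 10} = \sqrt{32} = 4 \sqrt{2}$)
$\left(432993 + \frac{1}{234917 - 138370}\right) \left(3621 + l{\left(-433,-389 \right)}\right) = \left(432993 + \frac{1}{234917 - 138370}\right) \left(3621 + 4 \sqrt{2}\right) = \left(432993 + \frac{1}{96547}\right) \left(3621 + 4 \sqrt{2}\right) = \frac{41804175172 \left(3621 + 4 \sqrt{2}\right)}{96547} = \frac{151372918297812}{96547} + \frac{167216700688 \sqrt{2}}{96547}$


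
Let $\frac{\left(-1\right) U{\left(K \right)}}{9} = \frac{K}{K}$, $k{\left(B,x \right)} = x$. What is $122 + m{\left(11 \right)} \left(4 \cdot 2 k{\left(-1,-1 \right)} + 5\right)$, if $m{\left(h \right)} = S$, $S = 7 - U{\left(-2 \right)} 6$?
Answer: $-61$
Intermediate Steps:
$U{\left(K \right)} = -9$ ($U{\left(K \right)} = - 9 \frac{K}{K} = \left(-9\right) 1 = -9$)
$S = 61$ ($S = 7 - \left(-9\right) 6 = 7 - -54 = 7 + 54 = 61$)
$m{\left(h \right)} = 61$
$122 + m{\left(11 \right)} \left(4 \cdot 2 k{\left(-1,-1 \right)} + 5\right) = 122 + 61 \left(4 \cdot 2 \left(-1\right) + 5\right) = 122 + 61 \left(8 \left(-1\right) + 5\right) = 122 + 61 \left(-8 + 5\right) = 122 + 61 \left(-3\right) = 122 - 183 = -61$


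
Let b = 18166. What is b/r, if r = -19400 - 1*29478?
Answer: -9083/24439 ≈ -0.37166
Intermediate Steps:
r = -48878 (r = -19400 - 29478 = -48878)
b/r = 18166/(-48878) = 18166*(-1/48878) = -9083/24439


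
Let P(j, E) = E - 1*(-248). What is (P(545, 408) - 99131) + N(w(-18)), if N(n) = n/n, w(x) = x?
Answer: -98474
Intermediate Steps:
P(j, E) = 248 + E (P(j, E) = E + 248 = 248 + E)
N(n) = 1
(P(545, 408) - 99131) + N(w(-18)) = ((248 + 408) - 99131) + 1 = (656 - 99131) + 1 = -98475 + 1 = -98474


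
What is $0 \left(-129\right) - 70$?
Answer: $-70$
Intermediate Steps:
$0 \left(-129\right) - 70 = 0 - 70 = -70$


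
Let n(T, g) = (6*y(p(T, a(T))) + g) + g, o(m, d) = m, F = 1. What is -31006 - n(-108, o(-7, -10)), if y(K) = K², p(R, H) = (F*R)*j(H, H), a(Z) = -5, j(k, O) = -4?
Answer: -1150736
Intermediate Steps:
p(R, H) = -4*R (p(R, H) = (1*R)*(-4) = R*(-4) = -4*R)
n(T, g) = 2*g + 96*T² (n(T, g) = (6*(-4*T)² + g) + g = (6*(16*T²) + g) + g = (96*T² + g) + g = (g + 96*T²) + g = 2*g + 96*T²)
-31006 - n(-108, o(-7, -10)) = -31006 - (2*(-7) + 96*(-108)²) = -31006 - (-14 + 96*11664) = -31006 - (-14 + 1119744) = -31006 - 1*1119730 = -31006 - 1119730 = -1150736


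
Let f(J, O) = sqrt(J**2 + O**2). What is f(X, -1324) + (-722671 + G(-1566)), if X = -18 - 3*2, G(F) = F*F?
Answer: 1729685 + 4*sqrt(109597) ≈ 1.7310e+6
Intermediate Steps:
G(F) = F**2
X = -24 (X = -18 - 6 = -24)
f(X, -1324) + (-722671 + G(-1566)) = sqrt((-24)**2 + (-1324)**2) + (-722671 + (-1566)**2) = sqrt(576 + 1752976) + (-722671 + 2452356) = sqrt(1753552) + 1729685 = 4*sqrt(109597) + 1729685 = 1729685 + 4*sqrt(109597)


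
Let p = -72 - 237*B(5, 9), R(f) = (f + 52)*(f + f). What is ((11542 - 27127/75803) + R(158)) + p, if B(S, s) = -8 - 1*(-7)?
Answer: 5917685674/75803 ≈ 78067.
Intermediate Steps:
B(S, s) = -1 (B(S, s) = -8 + 7 = -1)
R(f) = 2*f*(52 + f) (R(f) = (52 + f)*(2*f) = 2*f*(52 + f))
p = 165 (p = -72 - 237*(-1) = -72 + 237 = 165)
((11542 - 27127/75803) + R(158)) + p = ((11542 - 27127/75803) + 2*158*(52 + 158)) + 165 = ((11542 - 27127/75803) + 2*158*210) + 165 = ((11542 - 1*27127/75803) + 66360) + 165 = ((11542 - 27127/75803) + 66360) + 165 = (874891099/75803 + 66360) + 165 = 5905178179/75803 + 165 = 5917685674/75803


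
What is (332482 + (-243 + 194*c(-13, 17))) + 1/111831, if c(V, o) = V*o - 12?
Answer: 32099634748/111831 ≈ 2.8704e+5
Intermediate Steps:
c(V, o) = -12 + V*o
(332482 + (-243 + 194*c(-13, 17))) + 1/111831 = (332482 + (-243 + 194*(-12 - 13*17))) + 1/111831 = (332482 + (-243 + 194*(-12 - 221))) + 1/111831 = (332482 + (-243 + 194*(-233))) + 1/111831 = (332482 + (-243 - 45202)) + 1/111831 = (332482 - 45445) + 1/111831 = 287037 + 1/111831 = 32099634748/111831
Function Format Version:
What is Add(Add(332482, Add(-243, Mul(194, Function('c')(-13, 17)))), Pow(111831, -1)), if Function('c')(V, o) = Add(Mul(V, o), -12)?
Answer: Rational(32099634748, 111831) ≈ 2.8704e+5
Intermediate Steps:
Function('c')(V, o) = Add(-12, Mul(V, o))
Add(Add(332482, Add(-243, Mul(194, Function('c')(-13, 17)))), Pow(111831, -1)) = Add(Add(332482, Add(-243, Mul(194, Add(-12, Mul(-13, 17))))), Pow(111831, -1)) = Add(Add(332482, Add(-243, Mul(194, Add(-12, -221)))), Rational(1, 111831)) = Add(Add(332482, Add(-243, Mul(194, -233))), Rational(1, 111831)) = Add(Add(332482, Add(-243, -45202)), Rational(1, 111831)) = Add(Add(332482, -45445), Rational(1, 111831)) = Add(287037, Rational(1, 111831)) = Rational(32099634748, 111831)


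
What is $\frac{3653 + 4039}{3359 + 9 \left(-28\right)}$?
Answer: $\frac{7692}{3107} \approx 2.4757$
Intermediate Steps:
$\frac{3653 + 4039}{3359 + 9 \left(-28\right)} = \frac{7692}{3359 - 252} = \frac{7692}{3107}$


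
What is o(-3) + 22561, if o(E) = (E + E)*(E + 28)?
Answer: 22411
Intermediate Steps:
o(E) = 2*E*(28 + E) (o(E) = (2*E)*(28 + E) = 2*E*(28 + E))
o(-3) + 22561 = 2*(-3)*(28 - 3) + 22561 = 2*(-3)*25 + 22561 = -150 + 22561 = 22411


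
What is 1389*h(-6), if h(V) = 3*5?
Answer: 20835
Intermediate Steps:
h(V) = 15
1389*h(-6) = 1389*15 = 20835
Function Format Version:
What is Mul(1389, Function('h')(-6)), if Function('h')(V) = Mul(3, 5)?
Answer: 20835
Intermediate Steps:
Function('h')(V) = 15
Mul(1389, Function('h')(-6)) = Mul(1389, 15) = 20835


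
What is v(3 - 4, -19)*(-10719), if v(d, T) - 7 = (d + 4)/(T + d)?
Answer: -1468503/20 ≈ -73425.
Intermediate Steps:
v(d, T) = 7 + (4 + d)/(T + d) (v(d, T) = 7 + (d + 4)/(T + d) = 7 + (4 + d)/(T + d))
v(3 - 4, -19)*(-10719) = ((4 + 7*(-19) + 8*(3 - 4))/(-19 + (3 - 4)))*(-10719) = ((4 - 133 + 8*(-1))/(-19 - 1))*(-10719) = ((4 - 133 - 8)/(-20))*(-10719) = -1/20*(-137)*(-10719) = (137/20)*(-10719) = -1468503/20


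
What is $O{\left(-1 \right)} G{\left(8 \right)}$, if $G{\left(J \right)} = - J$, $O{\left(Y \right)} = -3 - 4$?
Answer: $56$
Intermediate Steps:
$O{\left(Y \right)} = -7$ ($O{\left(Y \right)} = -3 - 4 = -7$)
$O{\left(-1 \right)} G{\left(8 \right)} = - 7 \left(\left(-1\right) 8\right) = \left(-7\right) \left(-8\right) = 56$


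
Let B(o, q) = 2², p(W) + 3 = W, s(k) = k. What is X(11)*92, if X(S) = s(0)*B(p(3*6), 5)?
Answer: 0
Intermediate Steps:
p(W) = -3 + W
B(o, q) = 4
X(S) = 0 (X(S) = 0*4 = 0)
X(11)*92 = 0*92 = 0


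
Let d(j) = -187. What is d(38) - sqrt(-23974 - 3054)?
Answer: -187 - 2*I*sqrt(6757) ≈ -187.0 - 164.4*I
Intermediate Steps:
d(38) - sqrt(-23974 - 3054) = -187 - sqrt(-23974 - 3054) = -187 - sqrt(-27028) = -187 - 2*I*sqrt(6757)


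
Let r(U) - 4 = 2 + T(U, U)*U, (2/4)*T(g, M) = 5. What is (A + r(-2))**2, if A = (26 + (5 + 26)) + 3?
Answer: 2116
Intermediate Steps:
T(g, M) = 10 (T(g, M) = 2*5 = 10)
A = 60 (A = (26 + 31) + 3 = 57 + 3 = 60)
r(U) = 6 + 10*U (r(U) = 4 + (2 + 10*U) = 6 + 10*U)
(A + r(-2))**2 = (60 + (6 + 10*(-2)))**2 = (60 + (6 - 20))**2 = (60 - 14)**2 = 46**2 = 2116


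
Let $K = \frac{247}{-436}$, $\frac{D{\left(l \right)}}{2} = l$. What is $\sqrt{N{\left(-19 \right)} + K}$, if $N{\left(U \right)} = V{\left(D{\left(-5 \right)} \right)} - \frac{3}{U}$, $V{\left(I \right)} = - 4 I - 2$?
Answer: $\frac{\sqrt{644923897}}{4142} \approx 6.1312$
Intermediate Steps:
$D{\left(l \right)} = 2 l$
$V{\left(I \right)} = -2 - 4 I$
$N{\left(U \right)} = 38 - \frac{3}{U}$ ($N{\left(U \right)} = \left(-2 - 4 \cdot 2 \left(-5\right)\right) - \frac{3}{U} = \left(-2 - -40\right) - \frac{3}{U} = \left(-2 + 40\right) - \frac{3}{U} = 38 - \frac{3}{U}$)
$K = - \frac{247}{436}$ ($K = 247 \left(- \frac{1}{436}\right) = - \frac{247}{436} \approx -0.56651$)
$\sqrt{N{\left(-19 \right)} + K} = \sqrt{\left(38 - \frac{3}{-19}\right) - \frac{247}{436}} = \sqrt{\left(38 - - \frac{3}{19}\right) - \frac{247}{436}} = \sqrt{\left(38 + \frac{3}{19}\right) - \frac{247}{436}} = \sqrt{\frac{725}{19} - \frac{247}{436}} = \sqrt{\frac{311407}{8284}} = \frac{\sqrt{644923897}}{4142}$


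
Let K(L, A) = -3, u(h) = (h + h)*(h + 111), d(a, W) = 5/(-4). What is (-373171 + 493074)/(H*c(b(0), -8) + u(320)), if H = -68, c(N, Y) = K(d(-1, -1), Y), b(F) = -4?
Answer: 119903/276044 ≈ 0.43436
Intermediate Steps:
d(a, W) = -5/4 (d(a, W) = 5*(-¼) = -5/4)
u(h) = 2*h*(111 + h) (u(h) = (2*h)*(111 + h) = 2*h*(111 + h))
c(N, Y) = -3
(-373171 + 493074)/(H*c(b(0), -8) + u(320)) = (-373171 + 493074)/(-68*(-3) + 2*320*(111 + 320)) = 119903/(204 + 2*320*431) = 119903/(204 + 275840) = 119903/276044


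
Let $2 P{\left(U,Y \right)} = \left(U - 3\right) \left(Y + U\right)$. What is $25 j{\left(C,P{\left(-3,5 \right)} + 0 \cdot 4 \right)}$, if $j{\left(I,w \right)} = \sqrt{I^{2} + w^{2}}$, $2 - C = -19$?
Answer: $75 \sqrt{53} \approx 546.01$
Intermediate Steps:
$C = 21$ ($C = 2 - -19 = 2 + 19 = 21$)
$P{\left(U,Y \right)} = \frac{\left(-3 + U\right) \left(U + Y\right)}{2}$ ($P{\left(U,Y \right)} = \frac{\left(U - 3\right) \left(Y + U\right)}{2} = \frac{\left(-3 + U\right) \left(U + Y\right)}{2}$)
$25 j{\left(C,P{\left(-3,5 \right)} + 0 \cdot 4 \right)} = 25 \sqrt{21^{2} + \left(\left(\frac{\left(-3\right)^{2}}{2} - - \frac{9}{2} - \frac{15}{2} + \frac{1}{2} \left(-3\right) 5\right) + 0 \cdot 4\right)^{2}} = 25 \sqrt{441 + \left(\left(\frac{1}{2} \cdot 9 + \frac{9}{2} - \frac{15}{2} - \frac{15}{2}\right) + 0\right)^{2}} = 25 \sqrt{441 + \left(\left(\frac{9}{2} + \frac{9}{2} - \frac{15}{2} - \frac{15}{2}\right) + 0\right)^{2}} = 25 \sqrt{441 + \left(-6 + 0\right)^{2}} = 25 \sqrt{441 + \left(-6\right)^{2}} = 25 \sqrt{441 + 36} = 25 \sqrt{477} = 25 \cdot 3 \sqrt{53} = 75 \sqrt{53}$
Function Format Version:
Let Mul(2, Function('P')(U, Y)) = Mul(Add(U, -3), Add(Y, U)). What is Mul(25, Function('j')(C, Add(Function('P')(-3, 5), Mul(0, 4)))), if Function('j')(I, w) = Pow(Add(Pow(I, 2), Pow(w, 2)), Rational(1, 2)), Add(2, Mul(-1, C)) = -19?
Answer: Mul(75, Pow(53, Rational(1, 2))) ≈ 546.01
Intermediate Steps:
C = 21 (C = Add(2, Mul(-1, -19)) = Add(2, 19) = 21)
Function('P')(U, Y) = Mul(Rational(1, 2), Add(-3, U), Add(U, Y)) (Function('P')(U, Y) = Mul(Rational(1, 2), Mul(Add(U, -3), Add(Y, U))) = Mul(Rational(1, 2), Mul(Add(-3, U), Add(U, Y))) = Mul(Rational(1, 2), Add(-3, U), Add(U, Y)))
Mul(25, Function('j')(C, Add(Function('P')(-3, 5), Mul(0, 4)))) = Mul(25, Pow(Add(Pow(21, 2), Pow(Add(Add(Mul(Rational(1, 2), Pow(-3, 2)), Mul(Rational(-3, 2), -3), Mul(Rational(-3, 2), 5), Mul(Rational(1, 2), -3, 5)), Mul(0, 4)), 2)), Rational(1, 2))) = Mul(25, Pow(Add(441, Pow(Add(Add(Mul(Rational(1, 2), 9), Rational(9, 2), Rational(-15, 2), Rational(-15, 2)), 0), 2)), Rational(1, 2))) = Mul(25, Pow(Add(441, Pow(Add(Add(Rational(9, 2), Rational(9, 2), Rational(-15, 2), Rational(-15, 2)), 0), 2)), Rational(1, 2))) = Mul(25, Pow(Add(441, Pow(Add(-6, 0), 2)), Rational(1, 2))) = Mul(25, Pow(Add(441, Pow(-6, 2)), Rational(1, 2))) = Mul(25, Pow(Add(441, 36), Rational(1, 2))) = Mul(25, Pow(477, Rational(1, 2))) = Mul(25, Mul(3, Pow(53, Rational(1, 2)))) = Mul(75, Pow(53, Rational(1, 2)))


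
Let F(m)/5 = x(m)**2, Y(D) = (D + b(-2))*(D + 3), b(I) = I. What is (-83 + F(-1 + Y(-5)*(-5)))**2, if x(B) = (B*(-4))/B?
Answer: 9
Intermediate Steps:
x(B) = -4 (x(B) = (-4*B)/B = -4)
Y(D) = (-2 + D)*(3 + D) (Y(D) = (D - 2)*(D + 3) = (-2 + D)*(3 + D))
F(m) = 80 (F(m) = 5*(-4)**2 = 5*16 = 80)
(-83 + F(-1 + Y(-5)*(-5)))**2 = (-83 + 80)**2 = (-3)**2 = 9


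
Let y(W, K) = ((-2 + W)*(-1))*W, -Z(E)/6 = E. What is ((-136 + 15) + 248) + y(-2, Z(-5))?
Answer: 119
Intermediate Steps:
Z(E) = -6*E
y(W, K) = W*(2 - W) (y(W, K) = (2 - W)*W = W*(2 - W))
((-136 + 15) + 248) + y(-2, Z(-5)) = ((-136 + 15) + 248) - 2*(2 - 1*(-2)) = (-121 + 248) - 2*(2 + 2) = 127 - 2*4 = 127 - 8 = 119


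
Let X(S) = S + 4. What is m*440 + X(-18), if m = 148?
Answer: 65106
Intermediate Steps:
X(S) = 4 + S
m*440 + X(-18) = 148*440 + (4 - 18) = 65120 - 14 = 65106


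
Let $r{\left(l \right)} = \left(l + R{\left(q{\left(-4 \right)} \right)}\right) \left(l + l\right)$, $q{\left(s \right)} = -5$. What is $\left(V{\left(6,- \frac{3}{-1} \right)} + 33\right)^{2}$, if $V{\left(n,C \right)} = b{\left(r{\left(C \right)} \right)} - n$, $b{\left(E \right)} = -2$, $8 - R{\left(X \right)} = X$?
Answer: $625$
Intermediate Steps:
$R{\left(X \right)} = 8 - X$
$r{\left(l \right)} = 2 l \left(13 + l\right)$ ($r{\left(l \right)} = \left(l + \left(8 - -5\right)\right) \left(l + l\right) = \left(l + \left(8 + 5\right)\right) 2 l = \left(l + 13\right) 2 l = \left(13 + l\right) 2 l = 2 l \left(13 + l\right)$)
$V{\left(n,C \right)} = -2 - n$
$\left(V{\left(6,- \frac{3}{-1} \right)} + 33\right)^{2} = \left(\left(-2 - 6\right) + 33\right)^{2} = \left(-8 + 33\right)^{2} = 25^{2} = 625$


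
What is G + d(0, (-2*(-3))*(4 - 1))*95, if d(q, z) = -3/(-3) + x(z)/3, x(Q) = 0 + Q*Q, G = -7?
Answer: 10348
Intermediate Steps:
x(Q) = Q**2 (x(Q) = 0 + Q**2 = Q**2)
d(q, z) = 1 + z**2/3 (d(q, z) = -3/(-3) + z**2/3 = -3*(-1/3) + z**2*(1/3) = 1 + z**2/3)
G + d(0, (-2*(-3))*(4 - 1))*95 = -7 + (1 + ((-2*(-3))*(4 - 1))**2/3)*95 = -7 + (1 + (6*3)**2/3)*95 = -7 + (1 + (1/3)*18**2)*95 = -7 + (1 + (1/3)*324)*95 = -7 + (1 + 108)*95 = -7 + 109*95 = -7 + 10355 = 10348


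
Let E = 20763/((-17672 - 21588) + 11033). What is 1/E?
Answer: -9409/6921 ≈ -1.3595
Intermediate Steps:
E = -6921/9409 (E = 20763/(-39260 + 11033) = 20763/(-28227) = 20763*(-1/28227) = -6921/9409 ≈ -0.73557)
1/E = 1/(-6921/9409) = -9409/6921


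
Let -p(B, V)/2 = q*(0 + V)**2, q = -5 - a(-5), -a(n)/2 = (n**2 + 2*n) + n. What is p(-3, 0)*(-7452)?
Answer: 0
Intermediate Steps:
a(n) = -6*n - 2*n**2 (a(n) = -2*((n**2 + 2*n) + n) = -2*(n**2 + 3*n) = -6*n - 2*n**2)
q = 15 (q = -5 - (-2)*(-5)*(3 - 5) = -5 - (-2)*(-5)*(-2) = -5 - 1*(-20) = -5 + 20 = 15)
p(B, V) = -30*V**2 (p(B, V) = -30*(0 + V)**2 = -30*V**2)
p(-3, 0)*(-7452) = -30*0**2*(-7452) = -30*0*(-7452) = 0*(-7452) = 0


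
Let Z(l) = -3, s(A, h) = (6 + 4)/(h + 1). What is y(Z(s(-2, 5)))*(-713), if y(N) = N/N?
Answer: -713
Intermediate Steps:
s(A, h) = 10/(1 + h)
y(N) = 1
y(Z(s(-2, 5)))*(-713) = 1*(-713) = -713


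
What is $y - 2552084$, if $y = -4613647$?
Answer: $-7165731$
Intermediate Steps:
$y - 2552084 = -4613647 - 2552084 = -7165731$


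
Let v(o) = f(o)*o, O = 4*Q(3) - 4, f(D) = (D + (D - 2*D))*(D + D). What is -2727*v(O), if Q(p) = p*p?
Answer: 0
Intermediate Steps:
f(D) = 0 (f(D) = (D - D)*(2*D) = 0*(2*D) = 0)
Q(p) = p²
O = 32 (O = 4*3² - 4 = 4*9 - 4 = 36 - 4 = 32)
v(o) = 0 (v(o) = 0*o = 0)
-2727*v(O) = -2727*0 = 0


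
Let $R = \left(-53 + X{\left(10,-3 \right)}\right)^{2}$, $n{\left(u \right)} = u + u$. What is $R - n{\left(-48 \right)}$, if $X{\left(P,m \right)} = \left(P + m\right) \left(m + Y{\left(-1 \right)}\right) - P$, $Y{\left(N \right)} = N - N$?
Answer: $7152$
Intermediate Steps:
$Y{\left(N \right)} = 0$
$n{\left(u \right)} = 2 u$
$X{\left(P,m \right)} = - P + m \left(P + m\right)$ ($X{\left(P,m \right)} = \left(P + m\right) \left(m + 0\right) - P = \left(P + m\right) m - P = m \left(P + m\right) - P = - P + m \left(P + m\right)$)
$R = 7056$ ($R = \left(-53 + \left(\left(-3\right)^{2} - 10 + 10 \left(-3\right)\right)\right)^{2} = \left(-53 - 31\right)^{2} = \left(-84\right)^{2} = 7056$)
$R - n{\left(-48 \right)} = 7056 - 2 \left(-48\right) = 7056 - -96 = 7056 + 96 = 7152$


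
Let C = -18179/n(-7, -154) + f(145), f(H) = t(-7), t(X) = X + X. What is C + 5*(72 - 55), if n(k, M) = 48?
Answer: -14771/48 ≈ -307.73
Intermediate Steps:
t(X) = 2*X
f(H) = -14 (f(H) = 2*(-7) = -14)
C = -18851/48 (C = -18179/48 - 14 = -18851/48 ≈ -392.73)
C + 5*(72 - 55) = -18851/48 + 5*(72 - 55) = -18851/48 + 5*17 = -18851/48 + 85 = -14771/48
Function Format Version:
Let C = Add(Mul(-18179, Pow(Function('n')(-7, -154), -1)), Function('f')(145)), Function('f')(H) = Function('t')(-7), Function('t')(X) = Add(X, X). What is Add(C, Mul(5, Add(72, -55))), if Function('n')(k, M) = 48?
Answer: Rational(-14771, 48) ≈ -307.73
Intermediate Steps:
Function('t')(X) = Mul(2, X)
Function('f')(H) = -14 (Function('f')(H) = Mul(2, -7) = -14)
C = Rational(-18851, 48) (C = Add(Mul(-18179, Pow(48, -1)), -14) = Add(Mul(-18179, Rational(1, 48)), -14) = Add(Rational(-18179, 48), -14) = Rational(-18851, 48) ≈ -392.73)
Add(C, Mul(5, Add(72, -55))) = Add(Rational(-18851, 48), Mul(5, Add(72, -55))) = Add(Rational(-18851, 48), Mul(5, 17)) = Add(Rational(-18851, 48), 85) = Rational(-14771, 48)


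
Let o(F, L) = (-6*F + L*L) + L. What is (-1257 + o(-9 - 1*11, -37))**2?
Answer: 38025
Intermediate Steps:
o(F, L) = L + L**2 - 6*F (o(F, L) = (-6*F + L**2) + L = (L**2 - 6*F) + L = L + L**2 - 6*F)
(-1257 + o(-9 - 1*11, -37))**2 = (-1257 + (-37 + (-37)**2 - 6*(-9 - 1*11)))**2 = (-1257 + (-37 + 1369 - 6*(-9 - 11)))**2 = (-1257 + (-37 + 1369 - 6*(-20)))**2 = (-1257 + (-37 + 1369 + 120))**2 = (-1257 + 1452)**2 = 195**2 = 38025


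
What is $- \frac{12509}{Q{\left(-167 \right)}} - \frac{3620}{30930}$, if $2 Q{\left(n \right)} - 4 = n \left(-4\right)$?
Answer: $- \frac{616063}{16496} \approx -37.346$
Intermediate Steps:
$Q{\left(n \right)} = 2 - 2 n$ ($Q{\left(n \right)} = 2 + \frac{n \left(-4\right)}{2} = 2 + \frac{\left(-4\right) n}{2} = 2 - 2 n$)
$- \frac{12509}{Q{\left(-167 \right)}} - \frac{3620}{30930} = - \frac{12509}{2 - -334} - \frac{3620}{30930} = - \frac{12509}{2 + 334} - \frac{362}{3093} = - \frac{12509}{336} - \frac{362}{3093} = \left(-12509\right) \frac{1}{336} - \frac{362}{3093} = - \frac{1787}{48} - \frac{362}{3093} = - \frac{616063}{16496}$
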